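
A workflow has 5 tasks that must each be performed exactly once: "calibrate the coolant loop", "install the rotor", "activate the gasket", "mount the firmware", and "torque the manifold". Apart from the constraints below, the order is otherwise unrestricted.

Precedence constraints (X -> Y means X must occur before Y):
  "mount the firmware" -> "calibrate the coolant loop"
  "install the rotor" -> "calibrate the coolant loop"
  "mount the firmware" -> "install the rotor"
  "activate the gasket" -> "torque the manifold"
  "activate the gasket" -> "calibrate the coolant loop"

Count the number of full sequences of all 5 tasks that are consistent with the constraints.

The tasks with no prerequisites are "activate the gasket", "mount the firmware"; any of them can be placed first.
Counting all ways to extend the partial order to a total order gives 9.

9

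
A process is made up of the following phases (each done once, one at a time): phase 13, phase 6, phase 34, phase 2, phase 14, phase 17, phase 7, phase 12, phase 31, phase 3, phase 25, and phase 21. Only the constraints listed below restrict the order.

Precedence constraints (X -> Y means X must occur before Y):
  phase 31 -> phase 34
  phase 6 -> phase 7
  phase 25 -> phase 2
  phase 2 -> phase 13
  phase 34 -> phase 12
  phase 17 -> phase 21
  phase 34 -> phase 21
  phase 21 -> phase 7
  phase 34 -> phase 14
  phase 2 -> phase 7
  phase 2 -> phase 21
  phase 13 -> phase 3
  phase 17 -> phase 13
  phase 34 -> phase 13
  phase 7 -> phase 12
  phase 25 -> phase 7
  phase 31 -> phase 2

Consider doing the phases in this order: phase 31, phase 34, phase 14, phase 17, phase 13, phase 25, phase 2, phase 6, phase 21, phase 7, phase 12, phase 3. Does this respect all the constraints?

No

In the proposed order, phase 13 appears before phase 2.
Since phase 2 is required before phase 13, the ordering is invalid.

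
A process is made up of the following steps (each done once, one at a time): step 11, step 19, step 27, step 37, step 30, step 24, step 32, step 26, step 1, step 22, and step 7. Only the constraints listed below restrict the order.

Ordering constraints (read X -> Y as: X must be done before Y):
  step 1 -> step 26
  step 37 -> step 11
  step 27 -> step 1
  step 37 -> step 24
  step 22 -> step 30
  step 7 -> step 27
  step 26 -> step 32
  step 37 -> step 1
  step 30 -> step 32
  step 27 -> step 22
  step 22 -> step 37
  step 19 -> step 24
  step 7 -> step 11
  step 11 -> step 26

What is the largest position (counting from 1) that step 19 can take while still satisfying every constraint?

The only step forced after step 19 (directly or by a chain) is step 24.
With 1 mandatory successor out of 11 steps total, the latest slot for step 19 is 11−1 = 10, and it's reachable by doing all non-successors before step 19.

10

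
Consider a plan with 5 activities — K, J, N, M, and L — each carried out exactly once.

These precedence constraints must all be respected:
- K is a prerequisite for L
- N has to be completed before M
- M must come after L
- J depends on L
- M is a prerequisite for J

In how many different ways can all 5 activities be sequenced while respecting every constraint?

3

2 activities have no prerequisites (K, N), so any of them could come first.
Counting all ways to extend the partial order to a total order gives 3.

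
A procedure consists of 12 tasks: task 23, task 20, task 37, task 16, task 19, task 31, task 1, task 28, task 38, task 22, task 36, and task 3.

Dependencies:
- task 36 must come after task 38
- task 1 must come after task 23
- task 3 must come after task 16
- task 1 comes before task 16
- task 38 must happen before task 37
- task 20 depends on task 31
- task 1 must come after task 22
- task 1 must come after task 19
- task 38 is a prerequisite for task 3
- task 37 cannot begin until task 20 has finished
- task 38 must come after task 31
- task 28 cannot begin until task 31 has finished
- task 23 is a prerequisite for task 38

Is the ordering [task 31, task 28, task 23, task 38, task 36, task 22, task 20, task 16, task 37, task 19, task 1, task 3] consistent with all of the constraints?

No

In the proposed order, task 16 appears before task 1.
But one of the constraints requires task 1 before task 16, so this ordering violates it.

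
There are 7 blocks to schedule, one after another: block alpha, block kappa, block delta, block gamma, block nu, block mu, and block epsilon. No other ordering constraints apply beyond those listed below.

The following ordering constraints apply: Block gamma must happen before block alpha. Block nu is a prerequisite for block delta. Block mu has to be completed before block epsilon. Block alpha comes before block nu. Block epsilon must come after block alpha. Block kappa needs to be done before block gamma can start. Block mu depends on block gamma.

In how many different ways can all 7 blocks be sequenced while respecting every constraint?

9

Block kappa is the only block with nothing required before it, so every ordering starts there.
Systematically extending each partial ordering one block at a time and counting, there are 9 complete orderings.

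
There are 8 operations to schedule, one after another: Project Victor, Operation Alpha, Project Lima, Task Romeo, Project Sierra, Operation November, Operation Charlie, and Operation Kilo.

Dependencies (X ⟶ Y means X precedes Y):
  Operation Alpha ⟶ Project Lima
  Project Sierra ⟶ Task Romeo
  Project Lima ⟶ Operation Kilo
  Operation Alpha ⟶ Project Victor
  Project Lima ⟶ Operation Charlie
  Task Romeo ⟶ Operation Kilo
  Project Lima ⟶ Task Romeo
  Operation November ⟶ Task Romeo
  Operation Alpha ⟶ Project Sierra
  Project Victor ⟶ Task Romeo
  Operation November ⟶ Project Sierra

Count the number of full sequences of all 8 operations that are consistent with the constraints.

The operations with no prerequisites are Operation Alpha, Operation November; any of them can be placed first.
Counting all ways to extend the partial order to a total order gives 78.

78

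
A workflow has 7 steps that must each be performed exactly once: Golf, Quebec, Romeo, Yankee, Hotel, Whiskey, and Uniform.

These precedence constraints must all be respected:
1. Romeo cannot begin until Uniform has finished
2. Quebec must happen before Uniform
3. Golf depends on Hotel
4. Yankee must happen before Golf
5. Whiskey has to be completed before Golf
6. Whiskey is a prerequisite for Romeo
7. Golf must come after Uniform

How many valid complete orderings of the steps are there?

150

The steps with no prerequisites are Quebec, Yankee, Hotel, Whiskey; any of them can be placed first.
Counting all ways to extend the partial order to a total order gives 150.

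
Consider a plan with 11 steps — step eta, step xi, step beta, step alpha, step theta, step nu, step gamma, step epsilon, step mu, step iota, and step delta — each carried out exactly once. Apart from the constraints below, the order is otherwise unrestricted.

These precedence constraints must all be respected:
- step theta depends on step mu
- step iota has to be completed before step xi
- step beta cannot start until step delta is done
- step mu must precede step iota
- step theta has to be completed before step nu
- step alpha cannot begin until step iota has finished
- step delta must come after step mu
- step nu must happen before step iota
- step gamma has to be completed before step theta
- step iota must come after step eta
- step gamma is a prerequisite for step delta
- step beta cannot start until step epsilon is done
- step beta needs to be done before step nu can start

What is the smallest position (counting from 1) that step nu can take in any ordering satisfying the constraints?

7

Every step that must precede step nu has to come before it. Tracing all chains that end at step nu, those steps are: step beta, step theta, step gamma, step epsilon, step mu, step delta — 6 in total.
With 6 mandatory predecessors, the earliest step nu can sit is position 6+1 = 7, and placing just those 6 first achieves it.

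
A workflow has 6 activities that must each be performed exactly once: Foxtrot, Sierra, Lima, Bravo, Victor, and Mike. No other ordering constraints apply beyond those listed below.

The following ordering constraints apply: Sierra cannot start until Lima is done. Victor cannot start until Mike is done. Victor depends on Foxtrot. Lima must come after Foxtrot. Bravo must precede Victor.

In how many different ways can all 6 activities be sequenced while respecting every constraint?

The activities with no prerequisites are Foxtrot, Bravo, Mike; any of them can be placed first.
Counting all ways to extend the partial order to a total order gives 38.

38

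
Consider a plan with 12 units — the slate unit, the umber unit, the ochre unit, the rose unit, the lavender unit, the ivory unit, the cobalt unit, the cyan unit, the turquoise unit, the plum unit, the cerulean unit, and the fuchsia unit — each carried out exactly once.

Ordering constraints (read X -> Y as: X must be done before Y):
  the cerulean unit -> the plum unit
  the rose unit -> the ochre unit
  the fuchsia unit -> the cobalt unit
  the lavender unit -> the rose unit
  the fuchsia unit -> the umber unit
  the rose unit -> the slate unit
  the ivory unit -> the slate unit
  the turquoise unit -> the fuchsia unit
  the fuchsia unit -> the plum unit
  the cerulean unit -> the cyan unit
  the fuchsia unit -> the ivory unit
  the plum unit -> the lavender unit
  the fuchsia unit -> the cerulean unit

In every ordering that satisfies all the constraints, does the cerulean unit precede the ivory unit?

No chain of constraints connects the cerulean unit to the ivory unit in either direction.
So the cerulean unit can come before the ivory unit or after — it is not forced.

No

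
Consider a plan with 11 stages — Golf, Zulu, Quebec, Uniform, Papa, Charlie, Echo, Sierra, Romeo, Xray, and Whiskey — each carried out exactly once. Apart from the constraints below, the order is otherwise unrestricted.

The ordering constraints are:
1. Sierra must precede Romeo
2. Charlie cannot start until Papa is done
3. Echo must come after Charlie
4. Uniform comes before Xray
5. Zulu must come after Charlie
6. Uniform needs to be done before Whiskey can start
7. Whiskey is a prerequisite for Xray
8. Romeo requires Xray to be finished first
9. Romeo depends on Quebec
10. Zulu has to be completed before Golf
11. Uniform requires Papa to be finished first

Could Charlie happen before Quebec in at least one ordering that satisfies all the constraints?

Yes

The constraints leave Charlie and Quebec unordered relative to each other; nothing requires Quebec earlier.
That means at least one valid schedule has Charlie before Quebec.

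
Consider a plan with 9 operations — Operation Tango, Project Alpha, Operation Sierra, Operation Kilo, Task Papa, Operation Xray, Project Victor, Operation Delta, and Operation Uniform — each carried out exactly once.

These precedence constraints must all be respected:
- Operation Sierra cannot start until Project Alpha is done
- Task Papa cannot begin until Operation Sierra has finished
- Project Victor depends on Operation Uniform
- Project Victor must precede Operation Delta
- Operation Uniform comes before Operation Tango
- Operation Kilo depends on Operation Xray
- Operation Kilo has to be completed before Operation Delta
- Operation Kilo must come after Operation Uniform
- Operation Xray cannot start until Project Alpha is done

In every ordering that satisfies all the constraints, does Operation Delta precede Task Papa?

Operation Delta and Task Papa are not related by any chain of constraints.
A valid ordering placing Task Papa before Operation Delta exists, so the answer is no.

No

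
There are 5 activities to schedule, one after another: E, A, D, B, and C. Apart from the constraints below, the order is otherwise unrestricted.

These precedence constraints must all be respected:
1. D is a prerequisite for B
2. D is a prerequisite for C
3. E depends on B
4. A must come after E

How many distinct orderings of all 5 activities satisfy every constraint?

4

D is the only activity with nothing required before it, so every ordering starts there.
Enumerating by repeatedly choosing an available activity (one whose prerequisites are all placed) gives 4 distinct complete orderings.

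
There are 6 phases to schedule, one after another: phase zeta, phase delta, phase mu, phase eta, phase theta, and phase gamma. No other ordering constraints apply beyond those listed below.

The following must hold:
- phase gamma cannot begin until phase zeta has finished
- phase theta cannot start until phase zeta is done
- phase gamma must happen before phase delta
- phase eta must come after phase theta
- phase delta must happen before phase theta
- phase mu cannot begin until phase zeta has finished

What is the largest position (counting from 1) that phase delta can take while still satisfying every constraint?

Following every chain forward from phase delta, the phases that must come later are phase eta, phase theta — 2 of them.
So at least 2 phases follow phase delta, putting phase delta no later than position 4. That position is achievable by scheduling everything else first.

4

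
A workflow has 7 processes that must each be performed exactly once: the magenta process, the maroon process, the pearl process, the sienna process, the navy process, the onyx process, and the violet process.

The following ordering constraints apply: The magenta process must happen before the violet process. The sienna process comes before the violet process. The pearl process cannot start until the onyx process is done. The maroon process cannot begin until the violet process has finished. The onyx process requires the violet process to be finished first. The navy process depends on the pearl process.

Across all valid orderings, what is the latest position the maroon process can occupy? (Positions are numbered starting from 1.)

No constraint forces any process after the maroon process, so it can be placed last, in position 7.

7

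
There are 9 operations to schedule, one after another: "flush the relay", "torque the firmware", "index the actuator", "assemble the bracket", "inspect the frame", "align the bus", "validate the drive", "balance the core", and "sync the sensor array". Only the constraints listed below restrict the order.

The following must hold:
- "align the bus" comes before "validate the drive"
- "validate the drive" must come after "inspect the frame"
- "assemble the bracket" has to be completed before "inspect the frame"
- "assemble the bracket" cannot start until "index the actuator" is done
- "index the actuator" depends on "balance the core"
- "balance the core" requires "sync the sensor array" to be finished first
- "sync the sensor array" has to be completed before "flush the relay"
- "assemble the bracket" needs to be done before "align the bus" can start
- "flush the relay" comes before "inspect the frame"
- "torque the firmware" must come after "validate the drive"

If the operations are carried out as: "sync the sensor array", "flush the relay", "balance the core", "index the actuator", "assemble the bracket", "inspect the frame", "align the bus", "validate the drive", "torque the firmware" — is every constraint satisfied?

Every stated constraint is respected: "flush the relay" sits at position 2, ahead of "inspect the frame" at position 6, and each of the other listed pairs likewise has the predecessor earlier in the sequence.

Yes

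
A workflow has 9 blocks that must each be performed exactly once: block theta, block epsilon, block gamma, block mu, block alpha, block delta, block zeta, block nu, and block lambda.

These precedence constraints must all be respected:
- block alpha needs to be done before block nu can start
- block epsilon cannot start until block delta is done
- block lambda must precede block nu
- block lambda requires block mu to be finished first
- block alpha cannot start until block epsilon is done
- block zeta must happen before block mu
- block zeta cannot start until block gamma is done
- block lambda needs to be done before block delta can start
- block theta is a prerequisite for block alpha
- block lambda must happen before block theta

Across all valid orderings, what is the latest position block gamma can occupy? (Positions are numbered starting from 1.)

Every block that must follow block gamma has to come after it. Tracing all chains starting from block gamma, those blocks are: block theta, block epsilon, block mu, block alpha, block delta, block zeta, block nu, block lambda — 8 in total.
With 8 mandatory successors out of 9 blocks total, the latest slot for block gamma is 9−8 = 1, and it's reachable by doing all non-successors before block gamma.

1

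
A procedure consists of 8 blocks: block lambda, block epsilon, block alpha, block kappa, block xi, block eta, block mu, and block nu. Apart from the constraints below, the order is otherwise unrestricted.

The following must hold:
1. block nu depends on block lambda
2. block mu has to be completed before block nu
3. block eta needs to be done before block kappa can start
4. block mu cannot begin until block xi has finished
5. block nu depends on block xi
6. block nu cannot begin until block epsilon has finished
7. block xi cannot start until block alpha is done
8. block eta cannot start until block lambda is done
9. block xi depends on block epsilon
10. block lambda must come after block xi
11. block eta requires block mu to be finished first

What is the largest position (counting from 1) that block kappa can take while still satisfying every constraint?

8

Block kappa has no required successors, so nothing stops it from going last (position 8).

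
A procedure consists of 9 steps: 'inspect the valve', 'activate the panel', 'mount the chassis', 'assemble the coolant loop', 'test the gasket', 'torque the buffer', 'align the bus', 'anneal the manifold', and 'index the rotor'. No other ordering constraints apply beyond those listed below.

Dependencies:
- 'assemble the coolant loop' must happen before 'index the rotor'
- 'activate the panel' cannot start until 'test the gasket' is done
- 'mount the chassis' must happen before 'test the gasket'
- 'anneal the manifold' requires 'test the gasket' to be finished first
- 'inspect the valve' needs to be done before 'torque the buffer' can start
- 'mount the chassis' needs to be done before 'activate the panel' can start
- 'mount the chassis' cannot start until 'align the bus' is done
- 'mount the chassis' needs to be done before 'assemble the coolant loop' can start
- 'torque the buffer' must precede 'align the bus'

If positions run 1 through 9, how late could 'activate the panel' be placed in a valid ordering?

'activate the panel' has no required successors, so nothing stops it from going last (position 9).

9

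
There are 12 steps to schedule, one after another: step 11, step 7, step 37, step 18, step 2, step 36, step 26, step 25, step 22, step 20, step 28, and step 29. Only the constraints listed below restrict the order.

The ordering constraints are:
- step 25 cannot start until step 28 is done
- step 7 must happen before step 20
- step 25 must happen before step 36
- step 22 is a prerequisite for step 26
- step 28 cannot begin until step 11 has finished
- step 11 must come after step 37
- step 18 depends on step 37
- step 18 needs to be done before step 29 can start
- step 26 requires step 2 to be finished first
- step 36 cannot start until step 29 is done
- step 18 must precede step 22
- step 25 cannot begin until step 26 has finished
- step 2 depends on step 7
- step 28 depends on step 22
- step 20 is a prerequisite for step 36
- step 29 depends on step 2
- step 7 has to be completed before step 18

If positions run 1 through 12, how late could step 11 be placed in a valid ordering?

Following every chain forward from step 11, the steps that must come later are step 36, step 25, step 28 — 3 of them.
So at least 3 steps follow step 11, putting step 11 no later than position 9. That position is achievable by scheduling everything else first.

9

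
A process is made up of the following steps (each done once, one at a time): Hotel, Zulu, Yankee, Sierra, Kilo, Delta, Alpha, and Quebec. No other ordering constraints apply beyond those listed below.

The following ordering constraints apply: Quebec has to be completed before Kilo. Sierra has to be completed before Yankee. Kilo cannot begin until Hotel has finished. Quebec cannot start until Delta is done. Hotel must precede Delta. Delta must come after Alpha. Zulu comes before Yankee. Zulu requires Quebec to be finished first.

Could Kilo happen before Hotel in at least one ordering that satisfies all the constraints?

The constraints give a chain Hotel → Kilo, which forces Hotel before Kilo.
Hence Kilo can never be scheduled before Hotel.

No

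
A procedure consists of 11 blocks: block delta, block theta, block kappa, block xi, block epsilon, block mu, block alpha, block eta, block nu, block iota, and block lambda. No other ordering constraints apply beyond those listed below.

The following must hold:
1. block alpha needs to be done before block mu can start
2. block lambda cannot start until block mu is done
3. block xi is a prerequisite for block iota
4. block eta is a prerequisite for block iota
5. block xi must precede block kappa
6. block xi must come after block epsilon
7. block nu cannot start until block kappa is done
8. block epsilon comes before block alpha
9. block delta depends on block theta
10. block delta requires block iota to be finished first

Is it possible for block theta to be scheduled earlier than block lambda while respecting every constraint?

No chain of constraints runs from block lambda to block theta, so block lambda is not required to come first.
So a valid ordering placing block theta earlier than block lambda exists.

Yes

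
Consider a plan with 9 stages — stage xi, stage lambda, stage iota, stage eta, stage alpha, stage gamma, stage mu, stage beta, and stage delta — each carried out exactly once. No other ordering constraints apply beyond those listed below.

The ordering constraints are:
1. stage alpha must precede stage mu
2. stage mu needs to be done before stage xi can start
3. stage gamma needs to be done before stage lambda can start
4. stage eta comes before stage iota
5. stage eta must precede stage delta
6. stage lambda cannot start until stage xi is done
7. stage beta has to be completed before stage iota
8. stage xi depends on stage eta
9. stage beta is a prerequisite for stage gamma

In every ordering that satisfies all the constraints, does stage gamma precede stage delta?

No chain of constraints connects stage gamma to stage delta in either direction.
So stage gamma can come before stage delta or after — it is not forced.

No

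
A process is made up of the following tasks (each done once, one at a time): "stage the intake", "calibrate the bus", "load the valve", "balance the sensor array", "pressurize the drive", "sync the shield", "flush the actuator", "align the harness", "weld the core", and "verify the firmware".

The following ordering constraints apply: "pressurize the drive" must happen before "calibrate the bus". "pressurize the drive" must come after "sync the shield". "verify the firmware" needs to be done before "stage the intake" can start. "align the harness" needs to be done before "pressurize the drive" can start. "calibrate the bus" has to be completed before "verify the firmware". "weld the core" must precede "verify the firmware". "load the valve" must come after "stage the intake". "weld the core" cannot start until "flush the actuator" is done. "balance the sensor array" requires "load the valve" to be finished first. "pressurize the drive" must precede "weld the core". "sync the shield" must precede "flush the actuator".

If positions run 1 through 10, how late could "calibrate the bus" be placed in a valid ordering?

The tasks that are forced after "calibrate the bus", directly or by a chain of constraints, are "stage the intake", "load the valve", "balance the sensor array", "verify the firmware". That's 4 tasks.
With 4 mandatory successors out of 10 tasks total, the latest slot for "calibrate the bus" is 10−4 = 6, and it's reachable by doing all non-successors before "calibrate the bus".

6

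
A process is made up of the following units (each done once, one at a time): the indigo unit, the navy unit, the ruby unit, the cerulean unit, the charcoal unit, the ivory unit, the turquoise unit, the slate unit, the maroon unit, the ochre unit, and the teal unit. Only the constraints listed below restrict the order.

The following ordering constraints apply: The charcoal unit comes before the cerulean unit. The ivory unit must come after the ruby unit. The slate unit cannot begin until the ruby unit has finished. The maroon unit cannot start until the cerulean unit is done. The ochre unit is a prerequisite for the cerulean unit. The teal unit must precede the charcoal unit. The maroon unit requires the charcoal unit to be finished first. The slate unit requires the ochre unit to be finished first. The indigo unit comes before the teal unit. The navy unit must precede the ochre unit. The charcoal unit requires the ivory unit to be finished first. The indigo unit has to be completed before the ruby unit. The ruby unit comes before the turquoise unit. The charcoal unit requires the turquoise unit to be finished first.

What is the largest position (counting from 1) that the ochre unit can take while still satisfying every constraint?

8

Every unit that must follow the ochre unit has to come after it. Tracing all chains starting from the ochre unit, those units are: the cerulean unit, the slate unit, the maroon unit — 3 in total.
With 3 mandatory successors out of 11 units total, the latest slot for the ochre unit is 11−3 = 8, and it's reachable by doing all non-successors before the ochre unit.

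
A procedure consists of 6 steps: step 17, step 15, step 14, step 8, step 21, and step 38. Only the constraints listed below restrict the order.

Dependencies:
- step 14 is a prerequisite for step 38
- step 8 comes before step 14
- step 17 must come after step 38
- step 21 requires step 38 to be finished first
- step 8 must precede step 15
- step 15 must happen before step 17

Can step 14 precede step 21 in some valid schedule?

Every valid ordering already has step 14 before step 21 (the constraints require it), so in particular at least one does.

Yes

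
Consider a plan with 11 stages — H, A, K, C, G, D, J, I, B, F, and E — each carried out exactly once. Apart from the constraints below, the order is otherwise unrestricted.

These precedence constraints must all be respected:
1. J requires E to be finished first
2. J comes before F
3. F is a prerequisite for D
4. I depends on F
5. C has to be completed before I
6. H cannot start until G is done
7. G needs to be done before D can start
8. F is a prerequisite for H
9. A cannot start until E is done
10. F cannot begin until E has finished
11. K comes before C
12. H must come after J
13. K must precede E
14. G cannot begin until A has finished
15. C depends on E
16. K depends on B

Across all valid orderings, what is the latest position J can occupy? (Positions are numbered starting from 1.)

7

The stages that are forced after J, directly or by a chain of constraints, are H, D, I, F. That's 4 stages.
With 4 mandatory successors out of 11 stages total, the latest slot for J is 11−4 = 7, and it's reachable by doing all non-successors before J.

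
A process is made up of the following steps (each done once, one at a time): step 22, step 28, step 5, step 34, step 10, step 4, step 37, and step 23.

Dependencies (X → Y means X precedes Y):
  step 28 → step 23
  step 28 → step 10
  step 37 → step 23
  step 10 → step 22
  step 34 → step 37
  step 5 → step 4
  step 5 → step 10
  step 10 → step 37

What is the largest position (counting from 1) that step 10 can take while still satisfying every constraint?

Every step that must follow step 10 has to come after it. Tracing all chains starting from step 10, those steps are: step 22, step 37, step 23 — 3 in total.
So at least 3 steps follow step 10, putting step 10 no later than position 5. That position is achievable by scheduling everything else first.

5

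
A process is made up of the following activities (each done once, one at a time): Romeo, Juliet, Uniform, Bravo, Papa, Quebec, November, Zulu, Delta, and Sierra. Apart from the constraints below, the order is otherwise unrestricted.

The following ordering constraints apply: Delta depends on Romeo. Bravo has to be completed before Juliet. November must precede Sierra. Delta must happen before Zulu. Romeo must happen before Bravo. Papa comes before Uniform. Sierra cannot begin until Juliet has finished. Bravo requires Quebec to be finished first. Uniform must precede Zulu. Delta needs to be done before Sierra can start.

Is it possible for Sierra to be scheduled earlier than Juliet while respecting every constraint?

No

There is a dependency chain Juliet → Sierra, so Sierra always comes after Juliet.
Hence Sierra can never be scheduled before Juliet.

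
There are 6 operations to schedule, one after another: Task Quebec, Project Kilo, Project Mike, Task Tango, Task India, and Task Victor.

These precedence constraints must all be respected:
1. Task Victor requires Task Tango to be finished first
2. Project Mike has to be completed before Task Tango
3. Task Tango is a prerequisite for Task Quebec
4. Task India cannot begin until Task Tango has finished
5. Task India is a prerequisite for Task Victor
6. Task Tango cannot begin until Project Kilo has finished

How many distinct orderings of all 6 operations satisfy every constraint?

The operations with no prerequisites are Project Kilo, Project Mike; any of them can be placed first.
Counting all ways to extend the partial order to a total order gives 6.

6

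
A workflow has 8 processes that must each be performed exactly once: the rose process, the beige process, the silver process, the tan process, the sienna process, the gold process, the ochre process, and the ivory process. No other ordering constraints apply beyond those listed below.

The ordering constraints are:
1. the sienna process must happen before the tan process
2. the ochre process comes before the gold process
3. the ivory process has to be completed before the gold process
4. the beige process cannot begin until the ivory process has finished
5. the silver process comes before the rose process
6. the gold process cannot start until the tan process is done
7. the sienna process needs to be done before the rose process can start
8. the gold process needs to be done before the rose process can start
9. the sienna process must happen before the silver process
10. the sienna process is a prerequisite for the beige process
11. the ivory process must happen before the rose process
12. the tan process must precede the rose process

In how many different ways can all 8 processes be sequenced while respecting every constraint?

249

The processes with no prerequisites are the sienna process, the ochre process, the ivory process; any of them can be placed first.
Systematically extending each partial ordering one process at a time and counting, there are 249 complete orderings.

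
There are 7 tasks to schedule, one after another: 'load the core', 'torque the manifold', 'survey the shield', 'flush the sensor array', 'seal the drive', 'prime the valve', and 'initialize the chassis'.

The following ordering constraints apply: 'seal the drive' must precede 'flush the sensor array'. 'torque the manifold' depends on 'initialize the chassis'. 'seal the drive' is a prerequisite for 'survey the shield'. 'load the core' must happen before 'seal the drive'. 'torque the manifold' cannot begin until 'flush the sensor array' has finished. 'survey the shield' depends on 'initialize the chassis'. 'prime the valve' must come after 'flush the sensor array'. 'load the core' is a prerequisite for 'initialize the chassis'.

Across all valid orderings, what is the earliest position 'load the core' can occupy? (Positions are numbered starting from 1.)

'load the core' has no prerequisites at all, so it can go in position 1.

1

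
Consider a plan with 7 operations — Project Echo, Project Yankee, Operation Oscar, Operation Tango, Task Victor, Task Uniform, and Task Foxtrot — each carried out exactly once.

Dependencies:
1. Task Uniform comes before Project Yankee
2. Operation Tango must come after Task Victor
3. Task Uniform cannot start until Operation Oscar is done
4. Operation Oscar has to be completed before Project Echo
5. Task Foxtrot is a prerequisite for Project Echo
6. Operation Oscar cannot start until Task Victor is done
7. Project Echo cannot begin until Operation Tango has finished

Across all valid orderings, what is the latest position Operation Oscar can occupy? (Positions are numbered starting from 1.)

Every operation that must follow Operation Oscar has to come after it. Tracing all chains starting from Operation Oscar, those operations are: Project Echo, Project Yankee, Task Uniform — 3 in total.
So at least 3 operations follow Operation Oscar, putting Operation Oscar no later than position 4. That position is achievable by scheduling everything else first.

4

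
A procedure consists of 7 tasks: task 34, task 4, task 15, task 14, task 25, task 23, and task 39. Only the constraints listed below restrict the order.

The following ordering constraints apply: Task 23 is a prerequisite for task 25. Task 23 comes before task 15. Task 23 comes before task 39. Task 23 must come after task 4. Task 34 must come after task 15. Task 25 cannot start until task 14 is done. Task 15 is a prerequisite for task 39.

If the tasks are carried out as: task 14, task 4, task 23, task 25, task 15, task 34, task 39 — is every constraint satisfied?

Every stated constraint is respected: task 23 sits at position 3, ahead of task 39 at position 7, and each of the other listed pairs likewise has the predecessor earlier in the sequence.

Yes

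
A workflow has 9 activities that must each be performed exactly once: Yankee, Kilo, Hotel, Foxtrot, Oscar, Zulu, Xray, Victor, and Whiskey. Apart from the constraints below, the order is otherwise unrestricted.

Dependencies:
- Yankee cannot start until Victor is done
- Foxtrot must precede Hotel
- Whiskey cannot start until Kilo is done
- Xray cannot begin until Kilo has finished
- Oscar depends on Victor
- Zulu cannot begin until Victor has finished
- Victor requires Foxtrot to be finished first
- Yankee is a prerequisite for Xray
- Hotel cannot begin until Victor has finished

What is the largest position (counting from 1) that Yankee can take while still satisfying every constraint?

8

Following the constraints forward from Yankee, its only required successor is Xray.
So at least 1 activity follows Yankee, putting Yankee no later than position 8. That position is achievable by scheduling everything else first.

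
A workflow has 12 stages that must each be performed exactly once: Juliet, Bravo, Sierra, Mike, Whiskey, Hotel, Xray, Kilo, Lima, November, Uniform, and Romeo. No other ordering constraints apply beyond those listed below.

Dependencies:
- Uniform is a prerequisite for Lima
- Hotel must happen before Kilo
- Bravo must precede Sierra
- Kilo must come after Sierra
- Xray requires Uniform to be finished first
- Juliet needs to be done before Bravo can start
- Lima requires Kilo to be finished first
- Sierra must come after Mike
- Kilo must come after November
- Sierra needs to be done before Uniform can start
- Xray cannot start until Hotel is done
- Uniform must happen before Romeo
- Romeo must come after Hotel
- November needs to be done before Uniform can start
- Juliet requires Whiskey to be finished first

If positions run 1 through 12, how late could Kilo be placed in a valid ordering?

11

The only stage forced after Kilo (directly or by a chain) is Lima.
With 1 mandatory successor out of 12 stages total, the latest slot for Kilo is 12−1 = 11, and it's reachable by doing all non-successors before Kilo.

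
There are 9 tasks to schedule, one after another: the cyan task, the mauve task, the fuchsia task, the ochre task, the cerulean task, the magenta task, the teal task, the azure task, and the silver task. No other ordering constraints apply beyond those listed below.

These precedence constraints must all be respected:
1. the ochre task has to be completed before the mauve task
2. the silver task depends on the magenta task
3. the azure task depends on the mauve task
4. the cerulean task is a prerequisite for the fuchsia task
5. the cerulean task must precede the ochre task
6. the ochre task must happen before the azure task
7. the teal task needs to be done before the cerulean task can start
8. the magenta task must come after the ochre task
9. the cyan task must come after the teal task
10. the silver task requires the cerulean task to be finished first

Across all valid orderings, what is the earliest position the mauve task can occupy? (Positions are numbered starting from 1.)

The tasks that are forced before the mauve task, directly or transitively, are the ochre task, the cerulean task, the teal task. That's 3 tasks.
With 3 mandatory predecessors, the earliest the mauve task can sit is position 3+1 = 4, and placing just those 3 first achieves it.

4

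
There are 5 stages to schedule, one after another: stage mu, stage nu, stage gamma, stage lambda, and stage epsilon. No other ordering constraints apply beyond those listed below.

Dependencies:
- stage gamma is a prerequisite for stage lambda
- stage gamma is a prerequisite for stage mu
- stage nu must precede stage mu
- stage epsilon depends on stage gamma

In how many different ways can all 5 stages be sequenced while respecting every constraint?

2 stages have no prerequisites (stage nu, stage gamma), so any of them could come first.
Enumerating by repeatedly choosing an available stage (one whose prerequisites are all placed) gives 18 distinct complete orderings.

18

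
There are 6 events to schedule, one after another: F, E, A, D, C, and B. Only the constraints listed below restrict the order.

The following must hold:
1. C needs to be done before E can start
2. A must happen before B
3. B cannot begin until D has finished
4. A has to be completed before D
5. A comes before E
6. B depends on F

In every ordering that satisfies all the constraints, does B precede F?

There is a chain F → B, which puts F before B.
So B never precedes F.

No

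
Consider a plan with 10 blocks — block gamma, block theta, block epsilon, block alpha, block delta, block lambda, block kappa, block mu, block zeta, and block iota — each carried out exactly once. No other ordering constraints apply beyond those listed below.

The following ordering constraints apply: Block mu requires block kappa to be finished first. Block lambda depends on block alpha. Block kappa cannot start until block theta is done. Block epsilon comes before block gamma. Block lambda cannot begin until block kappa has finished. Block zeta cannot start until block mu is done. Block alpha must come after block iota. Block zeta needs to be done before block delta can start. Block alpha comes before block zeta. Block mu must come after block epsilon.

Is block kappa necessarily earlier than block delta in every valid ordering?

Tracing the constraints gives a chain: block kappa → block mu → block zeta → block delta.
That forces block kappa before block delta in every valid schedule.

Yes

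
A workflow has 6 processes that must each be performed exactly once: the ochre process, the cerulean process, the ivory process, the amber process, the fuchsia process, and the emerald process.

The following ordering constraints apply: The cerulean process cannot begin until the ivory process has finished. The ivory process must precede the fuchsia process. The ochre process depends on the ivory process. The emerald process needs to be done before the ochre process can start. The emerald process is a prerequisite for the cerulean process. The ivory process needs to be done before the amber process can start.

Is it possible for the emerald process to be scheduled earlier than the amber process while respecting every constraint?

No chain of constraints runs from the amber process to the emerald process, so the amber process is not required to come first.
That means at least one valid schedule has the emerald process before the amber process.

Yes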